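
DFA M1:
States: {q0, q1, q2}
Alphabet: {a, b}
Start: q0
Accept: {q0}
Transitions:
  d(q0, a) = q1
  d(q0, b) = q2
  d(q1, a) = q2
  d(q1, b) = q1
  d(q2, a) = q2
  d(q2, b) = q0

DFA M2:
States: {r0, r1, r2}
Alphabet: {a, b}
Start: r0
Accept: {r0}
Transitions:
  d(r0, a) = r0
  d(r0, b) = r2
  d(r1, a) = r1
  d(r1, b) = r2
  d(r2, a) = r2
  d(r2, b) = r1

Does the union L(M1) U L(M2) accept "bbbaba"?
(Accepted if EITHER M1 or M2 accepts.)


M1: final=q1 accepted=False
M2: final=r1 accepted=False

No, union rejects (neither accepts)


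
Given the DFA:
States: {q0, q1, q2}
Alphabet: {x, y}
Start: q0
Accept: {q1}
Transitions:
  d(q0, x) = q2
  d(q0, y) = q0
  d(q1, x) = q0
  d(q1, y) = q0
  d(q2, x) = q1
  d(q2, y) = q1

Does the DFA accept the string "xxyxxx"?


Trace: q0 -> q2 -> q1 -> q0 -> q2 -> q1 -> q0
Final state: q0
Accept states: {q1}

No, rejected (final state q0 is not an accept state)


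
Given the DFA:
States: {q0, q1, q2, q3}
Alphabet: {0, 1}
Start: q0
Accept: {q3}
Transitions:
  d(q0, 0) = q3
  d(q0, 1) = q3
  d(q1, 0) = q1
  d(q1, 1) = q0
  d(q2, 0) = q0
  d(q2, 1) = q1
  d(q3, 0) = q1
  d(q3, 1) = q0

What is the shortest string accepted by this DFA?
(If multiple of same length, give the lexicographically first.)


BFS by string length (lex-first path to each state shown):
  len 0: q0<-""
  len 1: q3<-"0"
Found accept state at length 1.

"0"


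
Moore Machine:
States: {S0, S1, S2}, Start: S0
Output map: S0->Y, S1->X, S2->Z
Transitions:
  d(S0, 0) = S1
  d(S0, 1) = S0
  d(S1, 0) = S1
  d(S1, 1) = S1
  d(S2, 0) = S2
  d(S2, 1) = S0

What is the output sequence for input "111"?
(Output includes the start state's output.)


Start: S0 (output Y)
  --1--> S0 (output Y)
  --1--> S0 (output Y)
  --1--> S0 (output Y)

"YYYY"


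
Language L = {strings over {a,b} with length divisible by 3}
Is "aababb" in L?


length = 6; 6 mod 3 = 0

Yes, "aababb" is in L


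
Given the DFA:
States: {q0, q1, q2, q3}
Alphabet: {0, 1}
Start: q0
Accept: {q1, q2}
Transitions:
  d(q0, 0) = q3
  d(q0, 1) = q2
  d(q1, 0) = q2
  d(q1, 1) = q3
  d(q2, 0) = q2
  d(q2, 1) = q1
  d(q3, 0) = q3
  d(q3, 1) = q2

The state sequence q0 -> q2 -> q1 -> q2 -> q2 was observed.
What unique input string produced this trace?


Trace back each transition to find the symbol:
  q0 --[1]--> q2
  q2 --[1]--> q1
  q1 --[0]--> q2
  q2 --[0]--> q2

"1100"


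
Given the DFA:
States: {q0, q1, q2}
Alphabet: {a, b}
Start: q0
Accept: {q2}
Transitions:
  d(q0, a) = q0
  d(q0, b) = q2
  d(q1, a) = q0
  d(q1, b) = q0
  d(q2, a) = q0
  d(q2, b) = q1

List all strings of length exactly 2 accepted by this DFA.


All strings of length 2: 4 total
Accepted: 1

"ab"


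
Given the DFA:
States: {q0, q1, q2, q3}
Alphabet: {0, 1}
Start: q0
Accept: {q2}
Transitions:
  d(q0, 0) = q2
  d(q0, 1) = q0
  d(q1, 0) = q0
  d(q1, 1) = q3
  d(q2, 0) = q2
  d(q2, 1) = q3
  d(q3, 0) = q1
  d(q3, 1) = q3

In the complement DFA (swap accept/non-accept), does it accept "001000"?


Trace: q0 -> q2 -> q2 -> q3 -> q1 -> q0 -> q2
Final: q2
Original accept: {q2}
Complement: q2 is in original accept

No, complement rejects (original accepts)


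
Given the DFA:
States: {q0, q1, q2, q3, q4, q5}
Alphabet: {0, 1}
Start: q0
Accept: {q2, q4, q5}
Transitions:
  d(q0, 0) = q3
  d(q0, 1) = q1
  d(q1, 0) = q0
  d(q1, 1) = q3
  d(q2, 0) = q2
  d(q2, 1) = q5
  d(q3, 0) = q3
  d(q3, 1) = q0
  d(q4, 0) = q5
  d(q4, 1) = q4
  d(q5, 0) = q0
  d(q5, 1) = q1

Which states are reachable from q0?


BFS from q0:
  layer 0: {q0}
  layer 1: {q1, q3}

{q0, q1, q3}


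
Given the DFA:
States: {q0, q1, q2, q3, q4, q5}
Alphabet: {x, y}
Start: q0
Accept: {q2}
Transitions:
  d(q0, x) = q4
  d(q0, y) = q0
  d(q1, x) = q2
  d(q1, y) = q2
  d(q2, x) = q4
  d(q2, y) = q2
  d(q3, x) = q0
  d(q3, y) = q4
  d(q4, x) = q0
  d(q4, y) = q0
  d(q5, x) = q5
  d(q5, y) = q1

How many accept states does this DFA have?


Accept states listed: {q2}
Counting: q2(1)

1


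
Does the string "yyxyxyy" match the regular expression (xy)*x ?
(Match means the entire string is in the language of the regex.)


|string| = 7; first = 'y'; last = 'y'

No, "yyxyxyy" does not match (xy)*x


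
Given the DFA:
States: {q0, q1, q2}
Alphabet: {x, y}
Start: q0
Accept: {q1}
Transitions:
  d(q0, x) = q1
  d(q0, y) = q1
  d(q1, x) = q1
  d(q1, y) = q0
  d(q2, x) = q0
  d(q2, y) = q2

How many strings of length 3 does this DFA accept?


Enumerating all length-3 strings:
  "xxx" -> q1 [accept]
  "xxy" -> q0 [reject]
  "xyx" -> q1 [accept]
  "xyy" -> q1 [accept]
  "yxx" -> q1 [accept]
  "yxy" -> q0 [reject]
  "yyx" -> q1 [accept]
  "yyy" -> q1 [accept]

6 out of 8


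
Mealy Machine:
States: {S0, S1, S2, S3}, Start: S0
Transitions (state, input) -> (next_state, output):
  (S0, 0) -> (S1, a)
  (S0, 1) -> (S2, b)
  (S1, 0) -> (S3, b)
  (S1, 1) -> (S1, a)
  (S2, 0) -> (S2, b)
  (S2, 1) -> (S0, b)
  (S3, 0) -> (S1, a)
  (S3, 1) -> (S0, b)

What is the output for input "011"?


Step-by-step:
  (S0, 0) -> (S1, a)
  (S1, 1) -> (S1, a)
  (S1, 1) -> (S1, a)

"aaa"


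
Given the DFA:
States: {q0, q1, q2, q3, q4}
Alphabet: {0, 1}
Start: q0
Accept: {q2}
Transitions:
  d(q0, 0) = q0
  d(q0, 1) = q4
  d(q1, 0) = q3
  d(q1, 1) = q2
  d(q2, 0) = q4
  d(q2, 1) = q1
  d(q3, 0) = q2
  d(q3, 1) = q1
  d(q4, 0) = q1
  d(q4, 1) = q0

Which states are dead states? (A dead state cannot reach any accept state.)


Forward reachability from each state:
  q0 -> reaches accept state q2 (live)
  q1 -> reaches accept state q2 (live)
  q2 -> reaches accept state q2 (live)
  q3 -> reaches accept state q2 (live)
  q4 -> reaches accept state q2 (live)

None (all states can reach an accept state)


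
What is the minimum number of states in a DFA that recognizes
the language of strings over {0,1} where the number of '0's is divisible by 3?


States track (count of '0') mod 3.
Need 3 states: one per remainder 0..2; accept = remainder 0.

3


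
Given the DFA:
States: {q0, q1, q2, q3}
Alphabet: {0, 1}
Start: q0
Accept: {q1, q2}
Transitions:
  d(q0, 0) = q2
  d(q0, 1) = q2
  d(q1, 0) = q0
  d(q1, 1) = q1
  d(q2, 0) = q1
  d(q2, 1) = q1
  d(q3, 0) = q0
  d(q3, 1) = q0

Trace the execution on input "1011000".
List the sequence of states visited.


Input: 1011000
d(q0, 1) = q2
d(q2, 0) = q1
d(q1, 1) = q1
d(q1, 1) = q1
d(q1, 0) = q0
d(q0, 0) = q2
d(q2, 0) = q1


q0 -> q2 -> q1 -> q1 -> q1 -> q0 -> q2 -> q1


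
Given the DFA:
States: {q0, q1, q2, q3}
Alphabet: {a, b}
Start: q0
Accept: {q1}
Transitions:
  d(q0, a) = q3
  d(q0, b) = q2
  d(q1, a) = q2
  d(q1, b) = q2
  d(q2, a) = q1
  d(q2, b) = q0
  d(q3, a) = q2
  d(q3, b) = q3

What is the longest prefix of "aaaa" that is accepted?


Run the DFA, marking each prefix where the state is accepting:
  "" -> q0 [reject]
  "a" -> q3 [reject]
  "aa" -> q2 [reject]
  "aaa" -> q1 [accept]
  "aaaa" -> q2 [reject]

"aaa"


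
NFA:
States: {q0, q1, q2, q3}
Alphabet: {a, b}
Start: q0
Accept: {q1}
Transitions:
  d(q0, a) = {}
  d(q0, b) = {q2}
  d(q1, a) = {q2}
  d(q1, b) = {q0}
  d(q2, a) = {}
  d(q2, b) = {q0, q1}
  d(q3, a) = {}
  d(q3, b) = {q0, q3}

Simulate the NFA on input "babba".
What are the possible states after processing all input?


Start: {q0}
  --b--> {q2}
  --a--> {}
  --b--> {}
  --b--> {}
  --a--> {}

{} (empty set, no valid transitions)


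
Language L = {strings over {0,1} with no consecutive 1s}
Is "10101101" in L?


'11' occurs at index 4

No, "10101101" is not in L


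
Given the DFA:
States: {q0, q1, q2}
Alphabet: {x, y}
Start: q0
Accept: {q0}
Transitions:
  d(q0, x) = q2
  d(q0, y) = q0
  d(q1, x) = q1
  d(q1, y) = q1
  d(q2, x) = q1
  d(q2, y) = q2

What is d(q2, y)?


Looking up transition d(q2, y)

q2


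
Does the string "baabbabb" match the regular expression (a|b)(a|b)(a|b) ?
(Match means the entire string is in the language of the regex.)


|string| = 8; first = 'b'; last = 'b'

No, "baabbabb" does not match (a|b)(a|b)(a|b)


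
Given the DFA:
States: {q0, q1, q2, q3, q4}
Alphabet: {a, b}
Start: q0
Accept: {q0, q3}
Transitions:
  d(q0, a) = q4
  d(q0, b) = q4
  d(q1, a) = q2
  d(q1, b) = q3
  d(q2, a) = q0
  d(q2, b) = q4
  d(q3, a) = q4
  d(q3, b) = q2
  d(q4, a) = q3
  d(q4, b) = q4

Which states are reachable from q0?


BFS from q0:
  layer 0: {q0}
  layer 1: {q4}
  layer 2: {q3}
  layer 3: {q2}

{q0, q2, q3, q4}


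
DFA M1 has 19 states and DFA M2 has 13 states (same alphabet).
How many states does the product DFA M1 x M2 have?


Product construction pairs every M1 state with every M2 state.
19 * 13 = 247

247


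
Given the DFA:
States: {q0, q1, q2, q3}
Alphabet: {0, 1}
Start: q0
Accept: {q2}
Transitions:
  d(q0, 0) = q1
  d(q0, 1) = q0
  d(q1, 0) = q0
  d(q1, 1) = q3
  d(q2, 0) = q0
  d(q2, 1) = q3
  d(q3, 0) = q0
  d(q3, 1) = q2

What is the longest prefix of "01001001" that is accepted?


Run the DFA, marking each prefix where the state is accepting:
  "" -> q0 [reject]
  "0" -> q1 [reject]
  "01" -> q3 [reject]
  "010" -> q0 [reject]
  "0100" -> q1 [reject]
  "01001" -> q3 [reject]
  "010010" -> q0 [reject]
  "0100100" -> q1 [reject]
  "01001001" -> q3 [reject]

No prefix is accepted


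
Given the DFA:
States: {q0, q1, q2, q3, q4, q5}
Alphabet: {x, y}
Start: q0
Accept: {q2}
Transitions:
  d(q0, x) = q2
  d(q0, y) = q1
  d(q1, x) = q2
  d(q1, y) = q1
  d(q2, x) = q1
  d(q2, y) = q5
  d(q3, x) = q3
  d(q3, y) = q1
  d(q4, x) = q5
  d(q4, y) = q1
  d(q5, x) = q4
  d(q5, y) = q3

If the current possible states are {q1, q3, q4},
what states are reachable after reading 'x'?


Apply transition on 'x' from each current state:
  d(q1, x) = q2
  d(q3, x) = q3
  d(q4, x) = q5

{q2, q3, q5}


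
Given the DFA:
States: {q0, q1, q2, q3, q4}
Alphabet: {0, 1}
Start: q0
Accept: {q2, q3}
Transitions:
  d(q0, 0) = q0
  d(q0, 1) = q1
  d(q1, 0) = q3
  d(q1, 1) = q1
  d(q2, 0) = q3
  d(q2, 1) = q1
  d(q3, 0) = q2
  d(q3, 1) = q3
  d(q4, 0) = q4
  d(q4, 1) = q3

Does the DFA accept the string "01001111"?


Trace: q0 -> q0 -> q1 -> q3 -> q2 -> q1 -> q1 -> q1 -> q1
Final state: q1
Accept states: {q2, q3}

No, rejected (final state q1 is not an accept state)


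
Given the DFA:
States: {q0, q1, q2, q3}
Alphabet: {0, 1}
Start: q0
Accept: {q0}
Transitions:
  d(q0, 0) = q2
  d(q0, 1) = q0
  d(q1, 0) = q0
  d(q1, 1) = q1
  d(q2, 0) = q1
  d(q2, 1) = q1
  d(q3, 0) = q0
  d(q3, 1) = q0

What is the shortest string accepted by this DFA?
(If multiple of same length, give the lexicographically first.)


BFS by string length (lex-first path to each state shown):
  len 0: q0<-""
Found accept state at length 0.

"" (empty string)


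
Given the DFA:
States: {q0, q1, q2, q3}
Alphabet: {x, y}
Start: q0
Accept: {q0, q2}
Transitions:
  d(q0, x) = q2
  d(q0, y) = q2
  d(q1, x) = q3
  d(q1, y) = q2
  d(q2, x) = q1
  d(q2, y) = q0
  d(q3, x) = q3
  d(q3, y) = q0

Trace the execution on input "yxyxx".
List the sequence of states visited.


Input: yxyxx
d(q0, y) = q2
d(q2, x) = q1
d(q1, y) = q2
d(q2, x) = q1
d(q1, x) = q3


q0 -> q2 -> q1 -> q2 -> q1 -> q3


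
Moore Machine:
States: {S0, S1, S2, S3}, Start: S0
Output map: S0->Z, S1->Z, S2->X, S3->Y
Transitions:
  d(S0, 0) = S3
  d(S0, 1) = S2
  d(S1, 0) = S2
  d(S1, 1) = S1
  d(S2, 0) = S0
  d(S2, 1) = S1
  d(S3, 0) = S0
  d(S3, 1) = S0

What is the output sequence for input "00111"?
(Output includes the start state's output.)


Start: S0 (output Z)
  --0--> S3 (output Y)
  --0--> S0 (output Z)
  --1--> S2 (output X)
  --1--> S1 (output Z)
  --1--> S1 (output Z)

"ZYZXZZ"


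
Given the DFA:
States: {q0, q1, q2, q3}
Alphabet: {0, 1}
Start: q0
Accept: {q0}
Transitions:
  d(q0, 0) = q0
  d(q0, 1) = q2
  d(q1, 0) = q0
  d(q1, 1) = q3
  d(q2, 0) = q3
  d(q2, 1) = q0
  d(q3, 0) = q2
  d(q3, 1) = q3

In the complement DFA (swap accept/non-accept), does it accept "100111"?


Trace: q0 -> q2 -> q3 -> q2 -> q0 -> q2 -> q0
Final: q0
Original accept: {q0}
Complement: q0 is in original accept

No, complement rejects (original accepts)


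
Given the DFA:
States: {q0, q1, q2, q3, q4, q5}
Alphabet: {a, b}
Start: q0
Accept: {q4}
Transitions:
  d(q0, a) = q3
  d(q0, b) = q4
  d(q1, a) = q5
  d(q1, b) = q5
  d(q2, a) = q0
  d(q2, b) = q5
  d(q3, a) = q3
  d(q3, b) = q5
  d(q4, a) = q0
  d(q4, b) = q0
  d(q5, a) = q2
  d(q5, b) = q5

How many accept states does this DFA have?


Accept states listed: {q4}
Counting: q4(1)

1


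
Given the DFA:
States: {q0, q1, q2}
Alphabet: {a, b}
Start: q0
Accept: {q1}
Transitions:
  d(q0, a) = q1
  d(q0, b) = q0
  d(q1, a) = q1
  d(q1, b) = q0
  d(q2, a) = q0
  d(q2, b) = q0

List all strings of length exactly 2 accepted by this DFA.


All strings of length 2: 4 total
Accepted: 2

"aa", "ba"


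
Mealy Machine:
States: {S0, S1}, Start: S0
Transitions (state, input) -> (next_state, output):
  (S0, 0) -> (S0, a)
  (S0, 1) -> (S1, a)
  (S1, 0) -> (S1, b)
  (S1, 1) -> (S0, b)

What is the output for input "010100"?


Step-by-step:
  (S0, 0) -> (S0, a)
  (S0, 1) -> (S1, a)
  (S1, 0) -> (S1, b)
  (S1, 1) -> (S0, b)
  (S0, 0) -> (S0, a)
  (S0, 0) -> (S0, a)

"aabbaa"


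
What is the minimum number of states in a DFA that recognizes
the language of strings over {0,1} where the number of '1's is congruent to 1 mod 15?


States track (count of '1') mod 15.
Need 15 states: one per remainder 0..14; accept = remainder 1.

15


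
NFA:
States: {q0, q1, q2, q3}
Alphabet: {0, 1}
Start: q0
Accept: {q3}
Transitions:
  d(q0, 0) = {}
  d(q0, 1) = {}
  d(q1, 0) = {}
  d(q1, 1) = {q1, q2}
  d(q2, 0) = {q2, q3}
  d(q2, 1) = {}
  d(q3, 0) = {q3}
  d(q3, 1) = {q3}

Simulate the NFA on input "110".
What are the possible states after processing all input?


Start: {q0}
  --1--> {}
  --1--> {}
  --0--> {}

{} (empty set, no valid transitions)


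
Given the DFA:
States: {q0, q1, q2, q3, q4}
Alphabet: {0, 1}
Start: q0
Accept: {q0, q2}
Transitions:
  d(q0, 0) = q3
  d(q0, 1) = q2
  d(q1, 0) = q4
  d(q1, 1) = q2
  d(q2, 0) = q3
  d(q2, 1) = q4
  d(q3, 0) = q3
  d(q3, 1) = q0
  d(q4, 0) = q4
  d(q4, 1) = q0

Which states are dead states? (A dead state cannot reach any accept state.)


Forward reachability from each state:
  q0 -> reaches accept state q0 (live)
  q1 -> reaches accept state q0 (live)
  q2 -> reaches accept state q0 (live)
  q3 -> reaches accept state q0 (live)
  q4 -> reaches accept state q0 (live)

None (all states can reach an accept state)


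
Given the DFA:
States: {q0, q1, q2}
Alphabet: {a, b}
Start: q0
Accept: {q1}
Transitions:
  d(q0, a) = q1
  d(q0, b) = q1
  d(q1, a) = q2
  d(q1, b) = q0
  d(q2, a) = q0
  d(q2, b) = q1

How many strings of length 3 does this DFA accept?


Enumerating all length-3 strings:
  "aaa" -> q0 [reject]
  "aab" -> q1 [accept]
  "aba" -> q1 [accept]
  "abb" -> q1 [accept]
  "baa" -> q0 [reject]
  "bab" -> q1 [accept]
  "bba" -> q1 [accept]
  "bbb" -> q1 [accept]

6 out of 8


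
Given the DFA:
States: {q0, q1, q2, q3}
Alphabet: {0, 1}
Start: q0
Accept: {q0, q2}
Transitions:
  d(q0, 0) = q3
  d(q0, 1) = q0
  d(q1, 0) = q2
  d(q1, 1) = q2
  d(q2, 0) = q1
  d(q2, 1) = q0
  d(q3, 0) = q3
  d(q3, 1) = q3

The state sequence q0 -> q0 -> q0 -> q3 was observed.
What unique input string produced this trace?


Trace back each transition to find the symbol:
  q0 --[1]--> q0
  q0 --[1]--> q0
  q0 --[0]--> q3

"110"


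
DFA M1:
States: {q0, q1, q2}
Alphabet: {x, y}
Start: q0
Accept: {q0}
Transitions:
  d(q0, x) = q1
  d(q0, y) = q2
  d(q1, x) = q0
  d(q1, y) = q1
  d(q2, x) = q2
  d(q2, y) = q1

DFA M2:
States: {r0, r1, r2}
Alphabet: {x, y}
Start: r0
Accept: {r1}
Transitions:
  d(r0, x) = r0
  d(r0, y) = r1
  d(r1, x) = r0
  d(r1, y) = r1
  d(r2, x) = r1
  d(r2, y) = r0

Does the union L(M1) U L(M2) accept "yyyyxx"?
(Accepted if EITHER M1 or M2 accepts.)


M1: final=q1 accepted=False
M2: final=r0 accepted=False

No, union rejects (neither accepts)


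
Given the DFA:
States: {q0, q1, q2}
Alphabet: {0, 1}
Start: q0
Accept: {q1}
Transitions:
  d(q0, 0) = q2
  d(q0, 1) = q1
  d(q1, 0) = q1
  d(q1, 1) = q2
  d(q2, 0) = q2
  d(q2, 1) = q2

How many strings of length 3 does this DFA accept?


Enumerating all length-3 strings:
  "000" -> q2 [reject]
  "001" -> q2 [reject]
  "010" -> q2 [reject]
  "011" -> q2 [reject]
  "100" -> q1 [accept]
  "101" -> q2 [reject]
  "110" -> q2 [reject]
  "111" -> q2 [reject]

1 out of 8


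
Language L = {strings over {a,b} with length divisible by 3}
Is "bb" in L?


length = 2; 2 mod 3 = 2

No, "bb" is not in L


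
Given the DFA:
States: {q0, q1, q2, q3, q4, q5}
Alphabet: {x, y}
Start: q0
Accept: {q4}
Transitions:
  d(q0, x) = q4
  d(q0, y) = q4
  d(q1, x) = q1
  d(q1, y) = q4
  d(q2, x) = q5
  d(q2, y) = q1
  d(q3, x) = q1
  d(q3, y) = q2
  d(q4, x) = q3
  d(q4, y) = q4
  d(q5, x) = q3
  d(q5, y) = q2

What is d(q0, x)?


Looking up transition d(q0, x)

q4


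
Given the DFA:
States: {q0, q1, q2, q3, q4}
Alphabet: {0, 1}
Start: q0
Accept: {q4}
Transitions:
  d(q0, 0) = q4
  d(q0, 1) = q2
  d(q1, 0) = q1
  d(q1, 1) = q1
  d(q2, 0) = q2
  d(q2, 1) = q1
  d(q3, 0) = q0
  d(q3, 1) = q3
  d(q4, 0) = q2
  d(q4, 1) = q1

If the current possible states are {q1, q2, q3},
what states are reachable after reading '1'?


Apply transition on '1' from each current state:
  d(q1, 1) = q1
  d(q2, 1) = q1
  d(q3, 1) = q3

{q1, q3}


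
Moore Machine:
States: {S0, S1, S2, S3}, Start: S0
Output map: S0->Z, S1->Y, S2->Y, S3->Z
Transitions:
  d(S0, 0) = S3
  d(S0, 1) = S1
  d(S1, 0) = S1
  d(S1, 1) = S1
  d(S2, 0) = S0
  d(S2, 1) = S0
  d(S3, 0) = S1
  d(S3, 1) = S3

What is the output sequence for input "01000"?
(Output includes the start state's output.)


Start: S0 (output Z)
  --0--> S3 (output Z)
  --1--> S3 (output Z)
  --0--> S1 (output Y)
  --0--> S1 (output Y)
  --0--> S1 (output Y)

"ZZZYYY"


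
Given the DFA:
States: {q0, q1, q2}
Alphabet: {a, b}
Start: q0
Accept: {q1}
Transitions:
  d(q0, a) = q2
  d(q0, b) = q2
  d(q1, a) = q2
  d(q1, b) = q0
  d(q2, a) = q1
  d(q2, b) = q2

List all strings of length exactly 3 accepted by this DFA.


All strings of length 3: 8 total
Accepted: 2

"aba", "bba"


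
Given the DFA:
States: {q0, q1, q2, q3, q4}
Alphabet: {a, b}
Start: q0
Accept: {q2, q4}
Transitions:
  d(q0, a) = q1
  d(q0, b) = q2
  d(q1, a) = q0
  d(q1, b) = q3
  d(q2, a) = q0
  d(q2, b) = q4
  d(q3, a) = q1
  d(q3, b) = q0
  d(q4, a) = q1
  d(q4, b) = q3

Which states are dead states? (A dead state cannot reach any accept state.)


Forward reachability from each state:
  q0 -> reaches accept state q2 (live)
  q1 -> reaches accept state q2 (live)
  q2 -> reaches accept state q2 (live)
  q3 -> reaches accept state q2 (live)
  q4 -> reaches accept state q2 (live)

None (all states can reach an accept state)


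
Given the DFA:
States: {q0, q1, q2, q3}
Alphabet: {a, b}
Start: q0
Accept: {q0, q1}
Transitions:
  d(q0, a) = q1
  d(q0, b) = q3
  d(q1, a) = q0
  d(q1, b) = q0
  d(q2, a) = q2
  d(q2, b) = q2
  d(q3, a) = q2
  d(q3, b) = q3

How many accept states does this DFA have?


Accept states listed: {q0, q1}
Counting: q0(1) q1(2)

2


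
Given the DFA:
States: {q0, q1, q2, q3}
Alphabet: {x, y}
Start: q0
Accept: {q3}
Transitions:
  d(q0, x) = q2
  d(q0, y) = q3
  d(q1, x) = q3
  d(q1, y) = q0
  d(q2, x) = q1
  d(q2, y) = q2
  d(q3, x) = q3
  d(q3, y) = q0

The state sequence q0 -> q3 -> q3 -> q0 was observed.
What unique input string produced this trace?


Trace back each transition to find the symbol:
  q0 --[y]--> q3
  q3 --[x]--> q3
  q3 --[y]--> q0

"yxy"


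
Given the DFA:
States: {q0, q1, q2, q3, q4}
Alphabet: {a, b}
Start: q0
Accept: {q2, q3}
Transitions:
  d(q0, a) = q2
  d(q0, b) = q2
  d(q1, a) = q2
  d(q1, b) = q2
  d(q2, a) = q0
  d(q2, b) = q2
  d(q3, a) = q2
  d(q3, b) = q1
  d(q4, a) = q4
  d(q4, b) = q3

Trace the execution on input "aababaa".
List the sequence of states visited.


Input: aababaa
d(q0, a) = q2
d(q2, a) = q0
d(q0, b) = q2
d(q2, a) = q0
d(q0, b) = q2
d(q2, a) = q0
d(q0, a) = q2


q0 -> q2 -> q0 -> q2 -> q0 -> q2 -> q0 -> q2


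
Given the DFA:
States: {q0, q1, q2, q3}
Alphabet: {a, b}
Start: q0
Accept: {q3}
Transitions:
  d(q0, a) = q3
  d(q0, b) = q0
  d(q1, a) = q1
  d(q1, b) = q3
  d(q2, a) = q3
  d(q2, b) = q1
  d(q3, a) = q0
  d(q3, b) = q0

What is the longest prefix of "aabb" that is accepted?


Run the DFA, marking each prefix where the state is accepting:
  "" -> q0 [reject]
  "a" -> q3 [accept]
  "aa" -> q0 [reject]
  "aab" -> q0 [reject]
  "aabb" -> q0 [reject]

"a"


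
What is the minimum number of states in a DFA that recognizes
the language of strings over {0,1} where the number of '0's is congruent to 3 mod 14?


States track (count of '0') mod 14.
Need 14 states: one per remainder 0..13; accept = remainder 3.

14


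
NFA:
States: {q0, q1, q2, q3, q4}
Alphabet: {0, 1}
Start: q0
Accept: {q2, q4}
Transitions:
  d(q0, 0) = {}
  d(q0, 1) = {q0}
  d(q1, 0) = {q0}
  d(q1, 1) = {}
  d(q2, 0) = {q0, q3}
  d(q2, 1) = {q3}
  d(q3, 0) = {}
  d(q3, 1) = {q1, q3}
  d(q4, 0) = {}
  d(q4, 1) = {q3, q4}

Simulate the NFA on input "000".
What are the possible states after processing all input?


Start: {q0}
  --0--> {}
  --0--> {}
  --0--> {}

{} (empty set, no valid transitions)


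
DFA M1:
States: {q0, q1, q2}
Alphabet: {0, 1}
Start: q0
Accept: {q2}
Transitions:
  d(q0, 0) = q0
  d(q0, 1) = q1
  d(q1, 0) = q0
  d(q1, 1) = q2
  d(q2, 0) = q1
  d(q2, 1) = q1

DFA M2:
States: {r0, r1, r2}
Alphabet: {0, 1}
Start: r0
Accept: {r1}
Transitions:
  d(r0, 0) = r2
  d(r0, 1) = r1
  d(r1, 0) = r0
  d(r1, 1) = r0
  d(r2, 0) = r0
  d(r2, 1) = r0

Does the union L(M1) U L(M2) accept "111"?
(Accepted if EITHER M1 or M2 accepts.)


M1: final=q1 accepted=False
M2: final=r1 accepted=True

Yes, union accepts


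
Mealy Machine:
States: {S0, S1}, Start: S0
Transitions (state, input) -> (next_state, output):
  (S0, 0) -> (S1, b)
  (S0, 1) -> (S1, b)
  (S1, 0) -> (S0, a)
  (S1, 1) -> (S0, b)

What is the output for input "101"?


Step-by-step:
  (S0, 1) -> (S1, b)
  (S1, 0) -> (S0, a)
  (S0, 1) -> (S1, b)

"bab"


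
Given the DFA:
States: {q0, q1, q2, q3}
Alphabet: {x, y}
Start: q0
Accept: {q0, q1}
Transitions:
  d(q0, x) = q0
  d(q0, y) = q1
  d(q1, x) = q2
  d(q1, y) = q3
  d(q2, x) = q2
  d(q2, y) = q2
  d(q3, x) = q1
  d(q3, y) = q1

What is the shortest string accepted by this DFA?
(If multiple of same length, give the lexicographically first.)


BFS by string length (lex-first path to each state shown):
  len 0: q0<-""
Found accept state at length 0.

"" (empty string)


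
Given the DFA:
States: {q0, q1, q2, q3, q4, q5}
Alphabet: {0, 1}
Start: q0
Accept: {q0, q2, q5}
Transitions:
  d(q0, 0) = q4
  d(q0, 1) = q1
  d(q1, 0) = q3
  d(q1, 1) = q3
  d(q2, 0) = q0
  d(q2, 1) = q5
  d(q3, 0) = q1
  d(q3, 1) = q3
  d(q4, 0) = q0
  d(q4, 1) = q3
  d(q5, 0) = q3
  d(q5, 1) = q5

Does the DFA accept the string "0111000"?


Trace: q0 -> q4 -> q3 -> q3 -> q3 -> q1 -> q3 -> q1
Final state: q1
Accept states: {q0, q2, q5}

No, rejected (final state q1 is not an accept state)


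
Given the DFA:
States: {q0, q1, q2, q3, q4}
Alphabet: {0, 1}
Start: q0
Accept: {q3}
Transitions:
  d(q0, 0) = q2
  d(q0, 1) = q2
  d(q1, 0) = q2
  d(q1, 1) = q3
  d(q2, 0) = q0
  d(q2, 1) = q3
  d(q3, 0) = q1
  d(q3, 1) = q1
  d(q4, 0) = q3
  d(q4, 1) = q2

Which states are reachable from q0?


BFS from q0:
  layer 0: {q0}
  layer 1: {q2}
  layer 2: {q3}
  layer 3: {q1}

{q0, q1, q2, q3}


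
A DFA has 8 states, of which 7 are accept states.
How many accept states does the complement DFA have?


Complement swaps accept and non-accept states.
8 - 7 = 1

1


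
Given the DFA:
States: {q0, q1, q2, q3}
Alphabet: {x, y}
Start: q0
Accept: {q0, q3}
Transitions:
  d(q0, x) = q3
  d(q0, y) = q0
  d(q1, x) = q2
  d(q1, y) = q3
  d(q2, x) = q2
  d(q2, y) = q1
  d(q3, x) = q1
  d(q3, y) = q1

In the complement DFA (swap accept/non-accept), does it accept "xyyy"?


Trace: q0 -> q3 -> q1 -> q3 -> q1
Final: q1
Original accept: {q0, q3}
Complement: q1 is not in original accept

Yes, complement accepts (original rejects)


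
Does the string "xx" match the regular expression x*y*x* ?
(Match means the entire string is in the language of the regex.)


|string| = 2; first = 'x'; last = 'x'

Yes, "xx" matches x*y*x*


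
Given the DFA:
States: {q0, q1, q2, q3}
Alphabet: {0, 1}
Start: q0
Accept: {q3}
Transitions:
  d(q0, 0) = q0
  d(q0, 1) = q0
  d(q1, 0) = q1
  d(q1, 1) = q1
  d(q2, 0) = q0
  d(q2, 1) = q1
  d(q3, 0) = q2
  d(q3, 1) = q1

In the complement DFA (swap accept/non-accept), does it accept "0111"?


Trace: q0 -> q0 -> q0 -> q0 -> q0
Final: q0
Original accept: {q3}
Complement: q0 is not in original accept

Yes, complement accepts (original rejects)


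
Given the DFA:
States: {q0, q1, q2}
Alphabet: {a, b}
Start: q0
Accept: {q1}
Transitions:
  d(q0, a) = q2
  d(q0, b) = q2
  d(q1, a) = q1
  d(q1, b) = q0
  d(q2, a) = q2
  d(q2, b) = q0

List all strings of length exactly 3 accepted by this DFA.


All strings of length 3: 8 total
Accepted: 0

None


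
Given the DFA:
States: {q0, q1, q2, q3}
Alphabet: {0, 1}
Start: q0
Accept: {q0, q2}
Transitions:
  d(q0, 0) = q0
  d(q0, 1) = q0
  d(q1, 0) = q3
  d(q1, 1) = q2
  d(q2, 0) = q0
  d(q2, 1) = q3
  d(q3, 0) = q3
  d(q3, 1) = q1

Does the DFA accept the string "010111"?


Trace: q0 -> q0 -> q0 -> q0 -> q0 -> q0 -> q0
Final state: q0
Accept states: {q0, q2}

Yes, accepted (final state q0 is an accept state)


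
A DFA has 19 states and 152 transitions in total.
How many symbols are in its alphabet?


Each state has exactly one transition per symbol.
|alphabet| = transitions / states = 152 / 19 = 8

8


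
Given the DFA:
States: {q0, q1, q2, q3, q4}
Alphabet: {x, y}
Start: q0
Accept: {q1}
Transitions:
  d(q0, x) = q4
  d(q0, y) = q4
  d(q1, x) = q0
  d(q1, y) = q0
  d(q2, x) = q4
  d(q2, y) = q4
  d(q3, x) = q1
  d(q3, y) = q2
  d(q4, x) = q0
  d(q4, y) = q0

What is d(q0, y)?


Looking up transition d(q0, y)

q4


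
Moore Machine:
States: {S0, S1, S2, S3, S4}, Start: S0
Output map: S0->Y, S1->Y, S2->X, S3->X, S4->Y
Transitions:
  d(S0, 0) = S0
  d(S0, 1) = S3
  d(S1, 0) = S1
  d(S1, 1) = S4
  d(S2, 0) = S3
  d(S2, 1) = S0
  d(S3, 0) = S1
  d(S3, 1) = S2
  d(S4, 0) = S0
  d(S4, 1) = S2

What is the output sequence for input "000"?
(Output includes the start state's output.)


Start: S0 (output Y)
  --0--> S0 (output Y)
  --0--> S0 (output Y)
  --0--> S0 (output Y)

"YYYY"


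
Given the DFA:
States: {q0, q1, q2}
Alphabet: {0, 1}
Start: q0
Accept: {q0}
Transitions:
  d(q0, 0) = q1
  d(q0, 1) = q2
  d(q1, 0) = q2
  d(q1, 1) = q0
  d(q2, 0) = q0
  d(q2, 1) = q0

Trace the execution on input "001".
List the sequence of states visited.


Input: 001
d(q0, 0) = q1
d(q1, 0) = q2
d(q2, 1) = q0


q0 -> q1 -> q2 -> q0


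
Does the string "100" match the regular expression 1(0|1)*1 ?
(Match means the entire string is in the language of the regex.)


|string| = 3; first = '1'; last = '0'

No, "100" does not match 1(0|1)*1


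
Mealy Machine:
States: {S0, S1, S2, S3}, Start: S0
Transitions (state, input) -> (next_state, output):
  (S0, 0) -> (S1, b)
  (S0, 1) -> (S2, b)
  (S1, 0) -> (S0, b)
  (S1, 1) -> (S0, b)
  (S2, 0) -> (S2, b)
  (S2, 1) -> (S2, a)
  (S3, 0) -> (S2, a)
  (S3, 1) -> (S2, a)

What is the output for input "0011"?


Step-by-step:
  (S0, 0) -> (S1, b)
  (S1, 0) -> (S0, b)
  (S0, 1) -> (S2, b)
  (S2, 1) -> (S2, a)

"bbba"


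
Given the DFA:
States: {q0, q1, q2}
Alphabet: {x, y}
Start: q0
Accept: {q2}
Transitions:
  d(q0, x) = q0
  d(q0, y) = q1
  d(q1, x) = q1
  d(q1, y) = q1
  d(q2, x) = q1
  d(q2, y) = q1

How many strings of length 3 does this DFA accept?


Enumerating all length-3 strings:
  "xxx" -> q0 [reject]
  "xxy" -> q1 [reject]
  "xyx" -> q1 [reject]
  "xyy" -> q1 [reject]
  "yxx" -> q1 [reject]
  "yxy" -> q1 [reject]
  "yyx" -> q1 [reject]
  "yyy" -> q1 [reject]

0 out of 8


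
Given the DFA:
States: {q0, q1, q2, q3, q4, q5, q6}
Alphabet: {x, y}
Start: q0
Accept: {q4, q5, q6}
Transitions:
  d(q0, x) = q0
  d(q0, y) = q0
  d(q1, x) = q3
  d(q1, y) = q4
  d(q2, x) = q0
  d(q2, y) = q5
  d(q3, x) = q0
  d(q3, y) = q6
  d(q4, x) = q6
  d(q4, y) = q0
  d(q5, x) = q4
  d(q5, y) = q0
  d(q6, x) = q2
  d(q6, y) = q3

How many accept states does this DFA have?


Accept states listed: {q4, q5, q6}
Counting: q4(1) q5(2) q6(3)

3


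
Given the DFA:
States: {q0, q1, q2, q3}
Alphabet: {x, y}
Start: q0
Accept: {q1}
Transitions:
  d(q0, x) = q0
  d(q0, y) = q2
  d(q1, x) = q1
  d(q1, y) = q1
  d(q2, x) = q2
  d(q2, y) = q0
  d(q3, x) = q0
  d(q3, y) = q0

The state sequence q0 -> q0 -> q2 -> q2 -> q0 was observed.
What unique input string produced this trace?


Trace back each transition to find the symbol:
  q0 --[x]--> q0
  q0 --[y]--> q2
  q2 --[x]--> q2
  q2 --[y]--> q0

"xyxy"


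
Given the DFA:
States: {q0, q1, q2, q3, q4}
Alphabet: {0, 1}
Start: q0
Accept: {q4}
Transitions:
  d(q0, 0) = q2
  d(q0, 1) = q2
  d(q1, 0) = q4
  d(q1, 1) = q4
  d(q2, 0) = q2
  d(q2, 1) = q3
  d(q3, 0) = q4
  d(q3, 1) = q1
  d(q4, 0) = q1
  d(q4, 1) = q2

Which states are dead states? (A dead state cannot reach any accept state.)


Forward reachability from each state:
  q0 -> reaches accept state q4 (live)
  q1 -> reaches accept state q4 (live)
  q2 -> reaches accept state q4 (live)
  q3 -> reaches accept state q4 (live)
  q4 -> reaches accept state q4 (live)

None (all states can reach an accept state)


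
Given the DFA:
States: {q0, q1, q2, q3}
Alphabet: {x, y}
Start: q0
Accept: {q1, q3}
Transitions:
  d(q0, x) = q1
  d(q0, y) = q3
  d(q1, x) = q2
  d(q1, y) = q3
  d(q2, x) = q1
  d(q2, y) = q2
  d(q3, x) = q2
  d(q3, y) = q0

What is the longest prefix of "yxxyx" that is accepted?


Run the DFA, marking each prefix where the state is accepting:
  "" -> q0 [reject]
  "y" -> q3 [accept]
  "yx" -> q2 [reject]
  "yxx" -> q1 [accept]
  "yxxy" -> q3 [accept]
  "yxxyx" -> q2 [reject]

"yxxy"


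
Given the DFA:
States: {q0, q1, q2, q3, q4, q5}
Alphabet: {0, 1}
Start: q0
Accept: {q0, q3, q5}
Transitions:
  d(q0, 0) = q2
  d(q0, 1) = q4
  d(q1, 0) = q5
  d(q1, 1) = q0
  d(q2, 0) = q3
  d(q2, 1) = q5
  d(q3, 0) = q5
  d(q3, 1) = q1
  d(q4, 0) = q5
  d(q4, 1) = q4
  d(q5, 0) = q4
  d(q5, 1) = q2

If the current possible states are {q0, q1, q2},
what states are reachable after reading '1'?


Apply transition on '1' from each current state:
  d(q0, 1) = q4
  d(q1, 1) = q0
  d(q2, 1) = q5

{q0, q4, q5}


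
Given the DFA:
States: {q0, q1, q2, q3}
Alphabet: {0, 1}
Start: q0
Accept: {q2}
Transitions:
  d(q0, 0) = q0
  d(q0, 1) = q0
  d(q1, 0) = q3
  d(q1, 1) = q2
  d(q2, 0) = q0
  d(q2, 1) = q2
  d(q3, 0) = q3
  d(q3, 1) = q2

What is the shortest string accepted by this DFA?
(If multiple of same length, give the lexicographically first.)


BFS by string length (lex-first path to each state shown):
  len 0: q0<-""
  len 1: q0<-"0"
  len 2: q0<-"00"
  len 3: q0<-"000"
  len 4: q0<-"0000"
  len 5: q0<-"00000"
  len 6: q0<-"000000"
  len 7: q0<-"0000000"
  len 8: q0<-"00000000"

No string accepted (empty language)


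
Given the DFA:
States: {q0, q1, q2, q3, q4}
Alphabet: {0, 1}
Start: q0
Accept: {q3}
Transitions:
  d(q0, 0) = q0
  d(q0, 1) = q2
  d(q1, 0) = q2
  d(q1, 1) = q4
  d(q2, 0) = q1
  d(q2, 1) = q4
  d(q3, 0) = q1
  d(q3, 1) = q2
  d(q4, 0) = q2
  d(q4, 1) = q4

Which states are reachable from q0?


BFS from q0:
  layer 0: {q0}
  layer 1: {q2}
  layer 2: {q1, q4}

{q0, q1, q2, q4}


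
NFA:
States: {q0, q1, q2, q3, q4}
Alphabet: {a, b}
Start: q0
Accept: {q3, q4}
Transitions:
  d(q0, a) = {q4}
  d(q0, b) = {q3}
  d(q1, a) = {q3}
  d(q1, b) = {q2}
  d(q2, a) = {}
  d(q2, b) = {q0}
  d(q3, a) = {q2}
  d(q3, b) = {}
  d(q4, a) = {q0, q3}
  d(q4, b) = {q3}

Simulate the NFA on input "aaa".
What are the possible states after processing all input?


Start: {q0}
  --a--> {q4}
  --a--> {q0, q3}
  --a--> {q2, q4}

{q2, q4}


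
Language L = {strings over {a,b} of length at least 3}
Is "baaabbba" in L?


length = 8

Yes, "baaabbba" is in L


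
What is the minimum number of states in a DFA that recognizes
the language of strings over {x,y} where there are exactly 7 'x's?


States: count = 0, 1, ..., 7 (that's 8 states), plus a dead state for count > 7.
Total: 8 + 1 = 9. Accept = count-7 state.

9


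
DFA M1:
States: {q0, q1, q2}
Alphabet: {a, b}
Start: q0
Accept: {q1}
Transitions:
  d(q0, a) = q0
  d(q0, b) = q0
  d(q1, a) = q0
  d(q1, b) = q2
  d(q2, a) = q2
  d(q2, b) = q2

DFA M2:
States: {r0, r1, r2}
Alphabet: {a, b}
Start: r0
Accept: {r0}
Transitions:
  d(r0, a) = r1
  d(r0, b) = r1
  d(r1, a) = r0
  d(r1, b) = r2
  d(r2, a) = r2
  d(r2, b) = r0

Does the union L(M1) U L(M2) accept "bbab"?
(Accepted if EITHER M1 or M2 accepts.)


M1: final=q0 accepted=False
M2: final=r0 accepted=True

Yes, union accepts


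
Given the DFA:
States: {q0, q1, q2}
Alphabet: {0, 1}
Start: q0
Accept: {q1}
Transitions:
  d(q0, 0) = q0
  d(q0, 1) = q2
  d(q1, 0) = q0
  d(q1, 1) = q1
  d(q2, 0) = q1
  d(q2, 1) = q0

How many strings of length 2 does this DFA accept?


Enumerating all length-2 strings:
  "00" -> q0 [reject]
  "01" -> q2 [reject]
  "10" -> q1 [accept]
  "11" -> q0 [reject]

1 out of 4


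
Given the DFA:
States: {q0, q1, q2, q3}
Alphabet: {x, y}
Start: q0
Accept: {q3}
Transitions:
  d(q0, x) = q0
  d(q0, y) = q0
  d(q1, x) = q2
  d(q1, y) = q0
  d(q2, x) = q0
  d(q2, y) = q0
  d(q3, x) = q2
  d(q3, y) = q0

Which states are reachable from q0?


BFS from q0:
  layer 0: {q0}

{q0}


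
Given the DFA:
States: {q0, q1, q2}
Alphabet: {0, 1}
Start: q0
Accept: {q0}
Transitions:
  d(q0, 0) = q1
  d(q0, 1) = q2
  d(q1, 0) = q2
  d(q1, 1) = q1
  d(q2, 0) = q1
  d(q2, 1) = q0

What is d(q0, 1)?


Looking up transition d(q0, 1)

q2


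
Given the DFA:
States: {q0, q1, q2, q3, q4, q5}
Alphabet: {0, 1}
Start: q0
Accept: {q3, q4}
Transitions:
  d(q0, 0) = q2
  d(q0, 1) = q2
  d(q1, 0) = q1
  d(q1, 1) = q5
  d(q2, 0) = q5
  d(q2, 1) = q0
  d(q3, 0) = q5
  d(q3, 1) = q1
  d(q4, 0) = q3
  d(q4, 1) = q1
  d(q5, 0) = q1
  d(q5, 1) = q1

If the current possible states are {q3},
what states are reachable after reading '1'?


Apply transition on '1' from each current state:
  d(q3, 1) = q1

{q1}


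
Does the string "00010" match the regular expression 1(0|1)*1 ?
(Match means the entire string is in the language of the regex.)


|string| = 5; first = '0'; last = '0'

No, "00010" does not match 1(0|1)*1


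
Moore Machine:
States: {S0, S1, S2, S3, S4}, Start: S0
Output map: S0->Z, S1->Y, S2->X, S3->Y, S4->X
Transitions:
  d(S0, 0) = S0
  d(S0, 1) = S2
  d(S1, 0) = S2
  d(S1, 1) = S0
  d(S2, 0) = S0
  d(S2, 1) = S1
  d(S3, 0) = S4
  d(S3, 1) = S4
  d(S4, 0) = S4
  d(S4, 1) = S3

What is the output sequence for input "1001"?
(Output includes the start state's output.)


Start: S0 (output Z)
  --1--> S2 (output X)
  --0--> S0 (output Z)
  --0--> S0 (output Z)
  --1--> S2 (output X)

"ZXZZX"


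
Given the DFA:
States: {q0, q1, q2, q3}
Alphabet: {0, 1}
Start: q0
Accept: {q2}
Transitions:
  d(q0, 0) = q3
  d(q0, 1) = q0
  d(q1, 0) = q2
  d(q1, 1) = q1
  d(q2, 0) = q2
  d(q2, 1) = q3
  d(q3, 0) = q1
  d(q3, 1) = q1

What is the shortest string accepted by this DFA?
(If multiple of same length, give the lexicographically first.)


BFS by string length (lex-first path to each state shown):
  len 0: q0<-""
  len 1: q0<-"1", q3<-"0"
  len 2: q0<-"11", q1<-"00", q3<-"10"
  len 3: q0<-"111", q1<-"001", q2<-"000", q3<-"110"
Found accept state at length 3.

"000"


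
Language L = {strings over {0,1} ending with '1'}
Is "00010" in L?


last symbol = '0'

No, "00010" is not in L


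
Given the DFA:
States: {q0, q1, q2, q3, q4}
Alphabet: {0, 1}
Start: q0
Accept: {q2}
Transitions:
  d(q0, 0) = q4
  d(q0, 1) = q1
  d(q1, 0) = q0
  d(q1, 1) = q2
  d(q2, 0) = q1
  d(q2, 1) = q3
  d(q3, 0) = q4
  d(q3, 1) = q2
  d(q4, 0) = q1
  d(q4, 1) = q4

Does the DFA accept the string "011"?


Trace: q0 -> q4 -> q4 -> q4
Final state: q4
Accept states: {q2}

No, rejected (final state q4 is not an accept state)


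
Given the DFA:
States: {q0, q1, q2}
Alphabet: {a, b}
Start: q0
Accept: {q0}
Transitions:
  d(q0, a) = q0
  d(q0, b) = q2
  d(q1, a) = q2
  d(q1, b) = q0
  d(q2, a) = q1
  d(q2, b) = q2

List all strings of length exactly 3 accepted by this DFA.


All strings of length 3: 8 total
Accepted: 2

"aaa", "bab"


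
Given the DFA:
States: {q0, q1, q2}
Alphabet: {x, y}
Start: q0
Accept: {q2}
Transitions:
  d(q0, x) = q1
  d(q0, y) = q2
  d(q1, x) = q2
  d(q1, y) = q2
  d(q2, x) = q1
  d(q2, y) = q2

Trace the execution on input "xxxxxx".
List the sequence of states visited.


Input: xxxxxx
d(q0, x) = q1
d(q1, x) = q2
d(q2, x) = q1
d(q1, x) = q2
d(q2, x) = q1
d(q1, x) = q2


q0 -> q1 -> q2 -> q1 -> q2 -> q1 -> q2


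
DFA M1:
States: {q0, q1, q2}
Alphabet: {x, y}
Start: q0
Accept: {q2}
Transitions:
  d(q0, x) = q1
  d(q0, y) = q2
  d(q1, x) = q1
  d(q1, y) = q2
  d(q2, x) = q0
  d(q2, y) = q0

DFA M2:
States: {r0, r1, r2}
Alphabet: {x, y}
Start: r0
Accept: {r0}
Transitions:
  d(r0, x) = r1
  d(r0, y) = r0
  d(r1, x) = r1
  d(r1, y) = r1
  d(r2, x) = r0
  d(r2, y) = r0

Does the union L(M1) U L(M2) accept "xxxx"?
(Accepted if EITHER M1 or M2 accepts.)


M1: final=q1 accepted=False
M2: final=r1 accepted=False

No, union rejects (neither accepts)


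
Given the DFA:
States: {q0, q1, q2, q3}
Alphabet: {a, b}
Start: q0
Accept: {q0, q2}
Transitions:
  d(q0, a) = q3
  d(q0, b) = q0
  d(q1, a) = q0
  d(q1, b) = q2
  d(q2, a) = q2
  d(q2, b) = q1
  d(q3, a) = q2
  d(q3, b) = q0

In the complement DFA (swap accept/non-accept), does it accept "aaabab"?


Trace: q0 -> q3 -> q2 -> q2 -> q1 -> q0 -> q0
Final: q0
Original accept: {q0, q2}
Complement: q0 is in original accept

No, complement rejects (original accepts)


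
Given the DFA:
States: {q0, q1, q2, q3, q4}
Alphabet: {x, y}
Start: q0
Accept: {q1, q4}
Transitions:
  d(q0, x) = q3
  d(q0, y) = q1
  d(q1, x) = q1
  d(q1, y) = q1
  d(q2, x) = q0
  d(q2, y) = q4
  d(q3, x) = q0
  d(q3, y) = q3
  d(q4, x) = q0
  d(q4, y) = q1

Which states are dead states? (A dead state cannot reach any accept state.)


Forward reachability from each state:
  q0 -> reaches accept state q1 (live)
  q1 -> reaches accept state q1 (live)
  q2 -> reaches accept state q1 (live)
  q3 -> reaches accept state q1 (live)
  q4 -> reaches accept state q1 (live)

None (all states can reach an accept state)


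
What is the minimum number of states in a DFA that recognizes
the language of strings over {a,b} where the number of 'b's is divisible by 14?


States track (count of 'b') mod 14.
Need 14 states: one per remainder 0..13; accept = remainder 0.

14


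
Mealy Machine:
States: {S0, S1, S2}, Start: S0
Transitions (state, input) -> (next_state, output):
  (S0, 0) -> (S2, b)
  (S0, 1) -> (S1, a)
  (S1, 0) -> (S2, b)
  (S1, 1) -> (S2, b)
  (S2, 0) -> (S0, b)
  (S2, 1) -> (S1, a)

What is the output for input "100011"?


Step-by-step:
  (S0, 1) -> (S1, a)
  (S1, 0) -> (S2, b)
  (S2, 0) -> (S0, b)
  (S0, 0) -> (S2, b)
  (S2, 1) -> (S1, a)
  (S1, 1) -> (S2, b)

"abbbab"


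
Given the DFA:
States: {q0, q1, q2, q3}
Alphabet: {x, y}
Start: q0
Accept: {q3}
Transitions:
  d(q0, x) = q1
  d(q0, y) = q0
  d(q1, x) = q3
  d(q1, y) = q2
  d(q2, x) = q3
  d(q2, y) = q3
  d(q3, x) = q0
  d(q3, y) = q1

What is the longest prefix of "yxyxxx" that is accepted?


Run the DFA, marking each prefix where the state is accepting:
  "" -> q0 [reject]
  "y" -> q0 [reject]
  "yx" -> q1 [reject]
  "yxy" -> q2 [reject]
  "yxyx" -> q3 [accept]
  "yxyxx" -> q0 [reject]
  "yxyxxx" -> q1 [reject]

"yxyx"


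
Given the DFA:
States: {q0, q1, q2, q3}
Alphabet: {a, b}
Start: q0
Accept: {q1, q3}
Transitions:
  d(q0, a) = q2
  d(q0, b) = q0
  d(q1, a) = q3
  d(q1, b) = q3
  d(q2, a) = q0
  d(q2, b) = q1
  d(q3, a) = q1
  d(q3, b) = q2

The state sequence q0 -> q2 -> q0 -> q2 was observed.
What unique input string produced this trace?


Trace back each transition to find the symbol:
  q0 --[a]--> q2
  q2 --[a]--> q0
  q0 --[a]--> q2

"aaa"


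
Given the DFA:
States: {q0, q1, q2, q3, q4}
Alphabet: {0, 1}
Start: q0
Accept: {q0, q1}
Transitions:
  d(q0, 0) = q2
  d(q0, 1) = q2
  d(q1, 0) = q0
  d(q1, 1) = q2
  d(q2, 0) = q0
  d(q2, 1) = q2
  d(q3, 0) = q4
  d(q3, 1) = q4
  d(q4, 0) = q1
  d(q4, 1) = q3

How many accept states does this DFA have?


Accept states listed: {q0, q1}
Counting: q0(1) q1(2)

2
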